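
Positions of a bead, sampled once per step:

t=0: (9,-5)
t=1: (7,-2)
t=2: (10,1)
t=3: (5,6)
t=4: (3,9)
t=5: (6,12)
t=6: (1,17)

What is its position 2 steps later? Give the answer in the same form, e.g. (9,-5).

(2,23)

Differencing gives (-2,+3), (+3,+3), (-5,+5), (-2,+3), (+3,+3), (-5,+5). This is the pattern (-2,+3), (+3,+3), (-5,+5) repeated.
step 7: apply (-2,+3) → (-1,20)
step 8: apply (+3,+3) → (2,23)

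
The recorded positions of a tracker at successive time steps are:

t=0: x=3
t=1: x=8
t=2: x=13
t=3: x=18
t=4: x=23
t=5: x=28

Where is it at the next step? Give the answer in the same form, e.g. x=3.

Constant displacement of +5 per step.
step 6: 28 + 5 → x=33

x=33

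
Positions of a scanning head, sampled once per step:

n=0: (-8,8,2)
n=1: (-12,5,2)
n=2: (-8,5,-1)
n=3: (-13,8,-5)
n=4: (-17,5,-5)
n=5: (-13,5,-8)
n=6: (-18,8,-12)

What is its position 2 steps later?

Step-to-step displacements: (-4,-3,+0), (+4,+0,-3), (-5,+3,-4), (-4,-3,+0), (+4,+0,-3), (-5,+3,-4) — a repeating cycle of length 3.
step 7: apply (-4,-3,+0) → (-22,5,-12)
step 8: apply (+4,+0,-3) → (-18,5,-15)

(-18,5,-15)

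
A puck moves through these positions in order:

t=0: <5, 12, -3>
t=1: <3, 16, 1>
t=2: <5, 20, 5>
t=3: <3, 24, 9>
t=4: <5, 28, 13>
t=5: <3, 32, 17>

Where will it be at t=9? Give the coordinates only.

The first coordinate repeats the cycle [5, 3] with period 2; step 9 mod 2 = 1, giving 3.
The second coordinate changes by +4 each step, so at step 9 it is 12 + 9·(4) = 48.
The third coordinate changes by +4 each step, so at step 9 it is -3 + 9·(4) = 33.

<3, 48, 33>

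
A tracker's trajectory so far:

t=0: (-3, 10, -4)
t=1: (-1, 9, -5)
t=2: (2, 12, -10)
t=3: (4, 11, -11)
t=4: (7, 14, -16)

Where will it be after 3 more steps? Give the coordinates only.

Differencing gives (+2, -1, -1), (+3, +3, -5), (+2, -1, -1), (+3, +3, -5). This is the pattern (+2, -1, -1), (+3, +3, -5) repeated.
step 5: apply (+2, -1, -1) → (9, 13, -17)
step 6: apply (+3, +3, -5) → (12, 16, -22)
step 7: apply (+2, -1, -1) → (14, 15, -23)

(14, 15, -23)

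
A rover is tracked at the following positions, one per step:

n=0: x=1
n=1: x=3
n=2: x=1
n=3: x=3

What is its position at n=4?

The jumps are +2, -2, +2 — a geometric progression with ratio -1.
step 4: 3 − 2 → x=1

x=1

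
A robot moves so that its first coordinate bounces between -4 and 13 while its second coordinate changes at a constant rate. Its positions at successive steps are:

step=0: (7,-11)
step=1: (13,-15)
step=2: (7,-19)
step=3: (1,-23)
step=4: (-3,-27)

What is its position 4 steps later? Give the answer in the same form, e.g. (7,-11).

(5,-43)

The first coordinate reflects between -4 and 13, moving 6 per step.
  step 5: -3 → 3
  step 6: 3 → 9
  step 7: 9 → 11
  step 8: 11 → 5
The second coordinate changes by -4 each step: at step 8 it is -43.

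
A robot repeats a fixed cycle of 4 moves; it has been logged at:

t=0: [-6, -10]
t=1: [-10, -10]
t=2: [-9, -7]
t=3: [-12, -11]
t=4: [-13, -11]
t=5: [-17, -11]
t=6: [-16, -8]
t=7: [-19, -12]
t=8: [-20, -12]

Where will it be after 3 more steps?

[-26, -13]

Step-to-step displacements: [-4, +0], [+1, +3], [-3, -4], [-1, +0], [-4, +0], [+1, +3], [-3, -4], [-1, +0] — a repeating cycle of length 4.
step 9: apply [-4, +0] → [-24, -12]
step 10: apply [+1, +3] → [-23, -9]
step 11: apply [-3, -4] → [-26, -13]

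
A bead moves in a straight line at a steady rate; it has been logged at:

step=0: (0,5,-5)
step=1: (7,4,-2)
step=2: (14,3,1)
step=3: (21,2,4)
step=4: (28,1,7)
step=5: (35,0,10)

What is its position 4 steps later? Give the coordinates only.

(63,-4,22)

The position changes by (+7,-1,+3) every step.
step 6: (35,0,10) + (+7,-1,+3) → (42,-1,13)
step 7: (42,-1,13) + (+7,-1,+3) → (49,-2,16)
step 8: (49,-2,16) + (+7,-1,+3) → (56,-3,19)
step 9: (56,-3,19) + (+7,-1,+3) → (63,-4,22)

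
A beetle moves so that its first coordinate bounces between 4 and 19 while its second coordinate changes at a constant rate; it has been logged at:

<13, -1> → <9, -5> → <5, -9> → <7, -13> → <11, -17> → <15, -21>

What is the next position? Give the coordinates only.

<19, -25>

The first coordinate travels 4 per step and bounces off the walls at 4 and 19.
  step 6: 15 → 19
The second coordinate changes by -4 each step: at step 6 it is -25.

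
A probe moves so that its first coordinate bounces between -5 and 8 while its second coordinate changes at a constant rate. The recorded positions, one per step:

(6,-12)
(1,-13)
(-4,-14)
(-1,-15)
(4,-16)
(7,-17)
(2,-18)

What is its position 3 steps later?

The first coordinate travels 5 per step and bounces off the walls at -5 and 8.
  step 7: 2 → -3
  step 8: -3 → -2
  step 9: -2 → 3
The second coordinate changes by -1 each step: at step 9 it is -21.

(3,-21)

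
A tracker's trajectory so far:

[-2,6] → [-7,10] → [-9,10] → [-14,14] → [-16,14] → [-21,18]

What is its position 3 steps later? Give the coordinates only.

The moves between consecutive positions are [-5,+4], [-2,+0], [-5,+4], [-2,+0], [-5,+4]; they repeat the 2-cycle [[-5,+4], [-2,+0]].
step 6: apply [-2,+0] → [-23,18]
step 7: apply [-5,+4] → [-28,22]
step 8: apply [-2,+0] → [-30,22]

[-30,22]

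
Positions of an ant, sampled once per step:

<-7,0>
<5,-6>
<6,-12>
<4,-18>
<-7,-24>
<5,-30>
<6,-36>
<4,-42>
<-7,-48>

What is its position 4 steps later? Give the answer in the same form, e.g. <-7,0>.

First: cycles through -7, 5, 6, 4 every 4 steps. Step 12 lands at position 0 of the cycle → -7.
Second: linear, -6 per step → -72 at step 12.

<-7,-72>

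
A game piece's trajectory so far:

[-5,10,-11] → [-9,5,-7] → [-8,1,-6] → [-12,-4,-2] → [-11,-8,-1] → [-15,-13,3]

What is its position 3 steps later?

Step-to-step displacements: [-4,-5,+4], [+1,-4,+1], [-4,-5,+4], [+1,-4,+1], [-4,-5,+4] — a repeating cycle of length 2.
step 6: apply [+1,-4,+1] → [-14,-17,4]
step 7: apply [-4,-5,+4] → [-18,-22,8]
step 8: apply [+1,-4,+1] → [-17,-26,9]

[-17,-26,9]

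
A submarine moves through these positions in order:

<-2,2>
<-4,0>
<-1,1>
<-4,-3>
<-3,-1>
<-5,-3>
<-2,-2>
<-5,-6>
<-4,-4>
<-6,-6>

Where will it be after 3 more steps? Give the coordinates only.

<-5,-7>

Step-to-step displacements: <-2,-2>, <+3,+1>, <-3,-4>, <+1,+2>, <-2,-2>, <+3,+1>, <-3,-4>, <+1,+2>, <-2,-2> — a repeating cycle of length 4.
step 10: apply <+3,+1> → <-3,-5>
step 11: apply <-3,-4> → <-6,-9>
step 12: apply <+1,+2> → <-5,-7>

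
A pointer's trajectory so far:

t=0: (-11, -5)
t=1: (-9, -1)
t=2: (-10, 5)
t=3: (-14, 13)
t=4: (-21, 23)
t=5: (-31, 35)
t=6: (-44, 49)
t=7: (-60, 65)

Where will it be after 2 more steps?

(-101, 103)

First differences are (+2, +4), (-1, +6), (-4, +8), (-7, +10), (-10, +12), (-13, +14), (-16, +16); their common second difference is (-3, +2) (constant acceleration).
step 8: (-60, 65) + (-19, +18) → (-79, 83)
step 9: (-79, 83) + (-22, +20) → (-101, 103)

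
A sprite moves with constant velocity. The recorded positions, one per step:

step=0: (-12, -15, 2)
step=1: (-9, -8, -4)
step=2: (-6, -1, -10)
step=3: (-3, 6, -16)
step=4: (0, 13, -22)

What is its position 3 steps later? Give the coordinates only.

Constant displacement of (+3, +7, -6) per step.
step 5: (0, 13, -22) + (+3, +7, -6) → (3, 20, -28)
step 6: (3, 20, -28) + (+3, +7, -6) → (6, 27, -34)
step 7: (6, 27, -34) + (+3, +7, -6) → (9, 34, -40)

(9, 34, -40)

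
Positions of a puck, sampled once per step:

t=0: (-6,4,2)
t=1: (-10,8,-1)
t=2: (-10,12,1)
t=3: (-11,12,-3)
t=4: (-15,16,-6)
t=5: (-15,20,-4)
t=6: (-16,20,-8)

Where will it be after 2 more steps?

The moves between consecutive positions are (-4,+4,-3), (+0,+4,+2), (-1,+0,-4), (-4,+4,-3), (+0,+4,+2), (-1,+0,-4); they repeat the 3-cycle [(-4,+4,-3), (+0,+4,+2), (-1,+0,-4)].
step 7: apply (-4,+4,-3) → (-20,24,-11)
step 8: apply (+0,+4,+2) → (-20,28,-9)

(-20,28,-9)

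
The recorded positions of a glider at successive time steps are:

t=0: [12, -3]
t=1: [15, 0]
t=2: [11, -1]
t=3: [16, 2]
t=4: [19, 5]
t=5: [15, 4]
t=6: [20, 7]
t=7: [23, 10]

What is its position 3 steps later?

Step-to-step displacements: [+3, +3], [-4, -1], [+5, +3], [+3, +3], [-4, -1], [+5, +3], [+3, +3] — a repeating cycle of length 3.
step 8: apply [-4, -1] → [19, 9]
step 9: apply [+5, +3] → [24, 12]
step 10: apply [+3, +3] → [27, 15]

[27, 15]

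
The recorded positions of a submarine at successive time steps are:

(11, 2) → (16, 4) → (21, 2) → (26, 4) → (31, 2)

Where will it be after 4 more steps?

First: linear, +5 per step → 51 at step 8.
Second: cycles through 2, 4 every 2 steps. Step 8 lands at position 0 of the cycle → 2.

(51, 2)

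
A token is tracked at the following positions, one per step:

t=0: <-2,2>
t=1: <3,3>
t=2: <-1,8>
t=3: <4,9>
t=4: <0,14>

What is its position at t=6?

The moves between consecutive positions are <+5,+1>, <-4,+5>, <+5,+1>, <-4,+5>; they repeat the 2-cycle [<+5,+1>, <-4,+5>].
step 5: apply <+5,+1> → <5,15>
step 6: apply <-4,+5> → <1,20>

<1,20>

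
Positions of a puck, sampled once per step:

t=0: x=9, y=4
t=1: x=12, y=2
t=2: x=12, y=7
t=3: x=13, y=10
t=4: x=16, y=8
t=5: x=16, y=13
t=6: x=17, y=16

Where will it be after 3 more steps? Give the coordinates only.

Step-to-step displacements: (+3, -2), (+0, +5), (+1, +3), (+3, -2), (+0, +5), (+1, +3) — a repeating cycle of length 3.
step 7: apply (+3, -2) → x=20, y=14
step 8: apply (+0, +5) → x=20, y=19
step 9: apply (+1, +3) → x=21, y=22

x=21, y=22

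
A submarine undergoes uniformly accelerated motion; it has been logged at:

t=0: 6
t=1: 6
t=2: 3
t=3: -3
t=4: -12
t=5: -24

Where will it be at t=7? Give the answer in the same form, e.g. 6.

-57

Successive displacements: +0, -3, -6, -9, -12 — each changes by -3.
step 6: -24 − 15 → -39
step 7: -39 − 18 → -57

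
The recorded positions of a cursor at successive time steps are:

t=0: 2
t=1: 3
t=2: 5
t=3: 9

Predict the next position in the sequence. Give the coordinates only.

Step-to-step displacements: +1, +2, +4; each is 2× the previous.
step 4: 9 + 8 → 17

17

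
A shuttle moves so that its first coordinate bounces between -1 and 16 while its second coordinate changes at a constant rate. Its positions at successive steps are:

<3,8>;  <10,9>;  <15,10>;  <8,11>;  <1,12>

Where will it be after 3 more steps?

<14,15>

The first coordinate reflects between -1 and 16, moving 7 per step.
  step 5: 1 → 4
  step 6: 4 → 11
  step 7: 11 → 14
The second coordinate changes by +1 each step: at step 7 it is 15.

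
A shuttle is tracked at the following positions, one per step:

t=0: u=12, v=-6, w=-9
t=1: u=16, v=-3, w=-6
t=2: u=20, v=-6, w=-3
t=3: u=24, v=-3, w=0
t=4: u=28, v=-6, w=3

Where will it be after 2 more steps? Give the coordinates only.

U: linear, +4 per step → 36 at step 6.
V: cycles through -6, -3 every 2 steps. Step 6 lands at position 0 of the cycle → -6.
W: linear, +3 per step → 9 at step 6.

u=36, v=-6, w=9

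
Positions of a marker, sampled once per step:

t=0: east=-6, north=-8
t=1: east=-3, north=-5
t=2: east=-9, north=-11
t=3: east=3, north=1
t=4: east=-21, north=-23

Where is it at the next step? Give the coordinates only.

east=27, north=25

Consecutive displacements (+3,+3), (-6,-6), (+12,+12), (-24,-24) scale by a factor of -2 each step.
step 5: east=-21, north=-23 + (+48,+48) → east=27, north=25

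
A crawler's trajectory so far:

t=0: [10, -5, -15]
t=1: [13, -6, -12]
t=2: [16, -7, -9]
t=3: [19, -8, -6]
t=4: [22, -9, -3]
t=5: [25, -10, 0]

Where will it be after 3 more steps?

Constant displacement of [+3, -1, +3] per step.
step 6: [25, -10, 0] + [+3, -1, +3] → [28, -11, 3]
step 7: [28, -11, 3] + [+3, -1, +3] → [31, -12, 6]
step 8: [31, -12, 6] + [+3, -1, +3] → [34, -13, 9]

[34, -13, 9]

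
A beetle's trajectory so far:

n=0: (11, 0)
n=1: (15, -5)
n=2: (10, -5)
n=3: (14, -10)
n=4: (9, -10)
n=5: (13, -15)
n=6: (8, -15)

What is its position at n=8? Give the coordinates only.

The moves between consecutive positions are (+4, -5), (-5, +0), (+4, -5), (-5, +0), (+4, -5), (-5, +0); they repeat the 2-cycle [(+4, -5), (-5, +0)].
step 7: apply (+4, -5) → (12, -20)
step 8: apply (-5, +0) → (7, -20)

(7, -20)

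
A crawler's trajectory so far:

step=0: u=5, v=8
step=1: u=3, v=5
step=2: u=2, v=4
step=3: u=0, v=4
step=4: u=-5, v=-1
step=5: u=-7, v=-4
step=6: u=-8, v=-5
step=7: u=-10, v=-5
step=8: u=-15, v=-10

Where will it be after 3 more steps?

Step-to-step displacements: (-2, -3), (-1, -1), (-2, +0), (-5, -5), (-2, -3), (-1, -1), (-2, +0), (-5, -5) — a repeating cycle of length 4.
step 9: apply (-2, -3) → u=-17, v=-13
step 10: apply (-1, -1) → u=-18, v=-14
step 11: apply (-2, +0) → u=-20, v=-14

u=-20, v=-14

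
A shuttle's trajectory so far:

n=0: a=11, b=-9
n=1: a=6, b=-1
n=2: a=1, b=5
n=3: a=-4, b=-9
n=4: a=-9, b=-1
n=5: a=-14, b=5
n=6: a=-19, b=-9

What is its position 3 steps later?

The a coordinate changes by -5 each step, so at step 9 it is 11 + 9·(-5) = -34.
The b coordinate repeats the cycle [-9, -1, 5] with period 3; step 9 mod 3 = 0, giving -9.

a=-34, b=-9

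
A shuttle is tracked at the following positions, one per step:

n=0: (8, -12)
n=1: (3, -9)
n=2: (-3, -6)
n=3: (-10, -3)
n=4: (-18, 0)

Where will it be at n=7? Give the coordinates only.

First differences are (-5, +3), (-6, +3), (-7, +3), (-8, +3); their common second difference is (-1, +0) (constant acceleration).
step 5: (-18, 0) + (-9, +3) → (-27, 3)
step 6: (-27, 3) + (-10, +3) → (-37, 6)
step 7: (-37, 6) + (-11, +3) → (-48, 9)

(-48, 9)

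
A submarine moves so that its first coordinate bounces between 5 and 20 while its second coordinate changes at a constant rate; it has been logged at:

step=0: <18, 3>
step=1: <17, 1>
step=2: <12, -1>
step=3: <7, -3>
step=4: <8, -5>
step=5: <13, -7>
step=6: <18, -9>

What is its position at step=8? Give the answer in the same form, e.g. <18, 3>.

The first coordinate travels 5 per step and bounces off the walls at 5 and 20.
  step 7: 18 → 17
  step 8: 17 → 12
The second coordinate changes by -2 each step: at step 8 it is -13.

<12, -13>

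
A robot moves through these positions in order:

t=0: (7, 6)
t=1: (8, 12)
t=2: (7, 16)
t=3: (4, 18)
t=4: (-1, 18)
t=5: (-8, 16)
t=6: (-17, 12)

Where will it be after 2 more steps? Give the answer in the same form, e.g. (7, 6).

Taking differences between consecutive positions: (+1, +6), (-1, +4), (-3, +2), (-5, +0), (-7, -2), (-9, -4). These grow by (-2, -2) each step.
step 7: (-17, 12) + (-11, -6) → (-28, 6)
step 8: (-28, 6) + (-13, -8) → (-41, -2)

(-41, -2)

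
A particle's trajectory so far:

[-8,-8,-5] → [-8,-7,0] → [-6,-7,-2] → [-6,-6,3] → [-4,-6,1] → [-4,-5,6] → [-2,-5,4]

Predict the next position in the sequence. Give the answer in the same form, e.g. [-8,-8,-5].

[-2,-4,9]

Step-to-step displacements: [+0,+1,+5], [+2,+0,-2], [+0,+1,+5], [+2,+0,-2], [+0,+1,+5], [+2,+0,-2] — a repeating cycle of length 2.
step 7: apply [+0,+1,+5] → [-2,-4,9]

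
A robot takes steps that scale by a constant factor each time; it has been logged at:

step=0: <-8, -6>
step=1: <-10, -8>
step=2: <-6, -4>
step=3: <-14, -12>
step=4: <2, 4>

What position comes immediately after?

Consecutive displacements <-2, -2>, <+4, +4>, <-8, -8>, <+16, +16> scale by a factor of -2 each step.
step 5: <2, 4> + <-32, -32> → <-30, -28>

<-30, -28>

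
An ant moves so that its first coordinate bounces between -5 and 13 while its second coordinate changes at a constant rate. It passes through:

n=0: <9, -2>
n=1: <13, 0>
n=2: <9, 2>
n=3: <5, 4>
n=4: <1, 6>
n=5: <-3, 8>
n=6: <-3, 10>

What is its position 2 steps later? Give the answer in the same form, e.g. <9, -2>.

<5, 14>

The first coordinate travels 4 per step and bounces off the walls at -5 and 13.
  step 7: -3 → 1
  step 8: 1 → 5
The second coordinate changes by +2 each step: at step 8 it is 14.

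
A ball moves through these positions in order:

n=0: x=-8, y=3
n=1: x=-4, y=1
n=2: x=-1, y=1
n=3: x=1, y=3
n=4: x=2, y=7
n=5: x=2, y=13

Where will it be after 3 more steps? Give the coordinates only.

x=-4, y=43

First differences are (+4,-2), (+3,+0), (+2,+2), (+1,+4), (+0,+6); their common second difference is (-1,+2) (constant acceleration).
step 6: x=2, y=13 + (-1,+8) → x=1, y=21
step 7: x=1, y=21 + (-2,+10) → x=-1, y=31
step 8: x=-1, y=31 + (-3,+12) → x=-4, y=43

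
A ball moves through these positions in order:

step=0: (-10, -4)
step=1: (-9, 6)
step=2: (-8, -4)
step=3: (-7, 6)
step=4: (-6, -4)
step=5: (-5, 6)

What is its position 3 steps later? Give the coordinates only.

(-2, -4)

The first coordinate changes by +1 each step, so at step 8 it is -10 + 8·(1) = -2.
The second coordinate repeats the cycle [-4, 6] with period 2; step 8 mod 2 = 0, giving -4.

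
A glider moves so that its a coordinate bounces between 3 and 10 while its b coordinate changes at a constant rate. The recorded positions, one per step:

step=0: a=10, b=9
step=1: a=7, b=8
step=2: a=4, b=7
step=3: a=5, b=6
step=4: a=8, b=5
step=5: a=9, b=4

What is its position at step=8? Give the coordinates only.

The a coordinate reflects between 3 and 10, moving 3 per step.
  step 6: 9 → 6
  step 7: 6 → 3
  step 8: 3 → 6
The b coordinate changes by -1 each step: at step 8 it is 1.

a=6, b=1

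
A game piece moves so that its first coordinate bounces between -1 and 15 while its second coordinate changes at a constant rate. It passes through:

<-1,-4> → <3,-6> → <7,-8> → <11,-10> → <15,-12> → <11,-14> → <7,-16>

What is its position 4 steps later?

The first coordinate reflects between -1 and 15, moving 4 per step.
  step 7: 7 → 3
  step 8: 3 → -1
  step 9: -1 → 3
  step 10: 3 → 7
The second coordinate changes by -2 each step: at step 10 it is -24.

<7,-24>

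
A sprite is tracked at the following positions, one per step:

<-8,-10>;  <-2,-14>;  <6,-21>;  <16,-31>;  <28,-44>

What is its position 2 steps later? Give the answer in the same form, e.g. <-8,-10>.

First differences are <+6,-4>, <+8,-7>, <+10,-10>, <+12,-13>; their common second difference is <+2,-3> (constant acceleration).
step 5: <28,-44> + <+14,-16> → <42,-60>
step 6: <42,-60> + <+16,-19> → <58,-79>

<58,-79>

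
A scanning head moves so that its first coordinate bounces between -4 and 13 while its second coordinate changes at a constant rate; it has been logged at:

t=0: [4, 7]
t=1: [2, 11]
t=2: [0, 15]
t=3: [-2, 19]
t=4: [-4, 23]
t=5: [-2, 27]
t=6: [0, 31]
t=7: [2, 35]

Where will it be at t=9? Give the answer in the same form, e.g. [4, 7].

[6, 43]

The first coordinate travels 2 per step and bounces off the walls at -4 and 13.
  step 8: 2 → 4
  step 9: 4 → 6
The second coordinate changes by +4 each step: at step 9 it is 43.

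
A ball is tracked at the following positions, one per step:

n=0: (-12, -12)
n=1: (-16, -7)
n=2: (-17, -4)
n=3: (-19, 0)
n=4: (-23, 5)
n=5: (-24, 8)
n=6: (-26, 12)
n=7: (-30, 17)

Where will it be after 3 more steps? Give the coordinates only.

(-37, 29)

Differencing gives (-4, +5), (-1, +3), (-2, +4), (-4, +5), (-1, +3), (-2, +4), (-4, +5). This is the pattern (-4, +5), (-1, +3), (-2, +4) repeated.
step 8: apply (-1, +3) → (-31, 20)
step 9: apply (-2, +4) → (-33, 24)
step 10: apply (-4, +5) → (-37, 29)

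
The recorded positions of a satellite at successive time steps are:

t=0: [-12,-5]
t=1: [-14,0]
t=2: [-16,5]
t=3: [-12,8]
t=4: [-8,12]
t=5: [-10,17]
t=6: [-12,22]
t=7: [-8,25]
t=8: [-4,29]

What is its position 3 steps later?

[-4,42]

Step-to-step displacements: [-2,+5], [-2,+5], [+4,+3], [+4,+4], [-2,+5], [-2,+5], [+4,+3], [+4,+4] — a repeating cycle of length 4.
step 9: apply [-2,+5] → [-6,34]
step 10: apply [-2,+5] → [-8,39]
step 11: apply [+4,+3] → [-4,42]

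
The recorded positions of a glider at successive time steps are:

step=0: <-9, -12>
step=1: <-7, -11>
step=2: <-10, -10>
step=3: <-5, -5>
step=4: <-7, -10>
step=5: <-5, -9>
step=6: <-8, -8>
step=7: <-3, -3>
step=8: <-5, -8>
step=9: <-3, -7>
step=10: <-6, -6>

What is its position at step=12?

<-3, -6>

The moves between consecutive positions are <+2, +1>, <-3, +1>, <+5, +5>, <-2, -5>, <+2, +1>, <-3, +1>, <+5, +5>, <-2, -5>, <+2, +1>, <-3, +1>; they repeat the 4-cycle [<+2, +1>, <-3, +1>, <+5, +5>, <-2, -5>].
step 11: apply <+5, +5> → <-1, -1>
step 12: apply <-2, -5> → <-3, -6>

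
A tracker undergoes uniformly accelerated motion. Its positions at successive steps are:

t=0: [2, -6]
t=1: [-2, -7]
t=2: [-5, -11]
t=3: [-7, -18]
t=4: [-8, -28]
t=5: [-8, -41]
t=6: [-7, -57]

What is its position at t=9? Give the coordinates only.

First differences are [-4, -1], [-3, -4], [-2, -7], [-1, -10], [+0, -13], [+1, -16]; their common second difference is [+1, -3] (constant acceleration).
step 7: [-7, -57] + [+2, -19] → [-5, -76]
step 8: [-5, -76] + [+3, -22] → [-2, -98]
step 9: [-2, -98] + [+4, -25] → [2, -123]

[2, -123]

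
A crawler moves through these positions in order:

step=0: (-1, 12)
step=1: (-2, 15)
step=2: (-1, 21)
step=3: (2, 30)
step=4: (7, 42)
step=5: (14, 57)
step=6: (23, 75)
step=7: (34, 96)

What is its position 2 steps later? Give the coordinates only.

Taking differences between consecutive positions: (-1, +3), (+1, +6), (+3, +9), (+5, +12), (+7, +15), (+9, +18), (+11, +21). These grow by (+2, +3) each step.
step 8: (34, 96) + (+13, +24) → (47, 120)
step 9: (47, 120) + (+15, +27) → (62, 147)

(62, 147)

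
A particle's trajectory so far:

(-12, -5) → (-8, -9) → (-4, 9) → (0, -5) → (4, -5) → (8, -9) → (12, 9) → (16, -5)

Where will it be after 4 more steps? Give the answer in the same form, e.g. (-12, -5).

(32, -5)

The first coordinate changes by +4 each step, so at step 11 it is -12 + 11·(4) = 32.
The second coordinate repeats the cycle [-5, -9, 9, -5] with period 4; step 11 mod 4 = 3, giving -5.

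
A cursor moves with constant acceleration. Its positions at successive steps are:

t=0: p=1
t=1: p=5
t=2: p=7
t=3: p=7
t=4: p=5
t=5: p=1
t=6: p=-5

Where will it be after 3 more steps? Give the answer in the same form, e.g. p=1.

p=-35

Successive displacements: +4, +2, +0, -2, -4, -6 — each changes by -2.
step 7: -5 − 8 → p=-13
step 8: -13 − 10 → p=-23
step 9: -23 − 12 → p=-35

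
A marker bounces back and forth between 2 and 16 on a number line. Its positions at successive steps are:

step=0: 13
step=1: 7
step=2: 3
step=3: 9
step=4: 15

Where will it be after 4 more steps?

The value reflects between 2 and 16, moving 6 per step.
  step 5: 15 → 11
  step 6: 11 → 5
  step 7: 5 → 5
  step 8: 5 → 11

11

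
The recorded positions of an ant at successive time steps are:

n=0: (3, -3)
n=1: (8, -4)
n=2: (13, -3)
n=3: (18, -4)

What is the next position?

First: linear, +5 per step → 23 at step 4.
Second: cycles through -3, -4 every 2 steps. Step 4 lands at position 0 of the cycle → -3.

(23, -3)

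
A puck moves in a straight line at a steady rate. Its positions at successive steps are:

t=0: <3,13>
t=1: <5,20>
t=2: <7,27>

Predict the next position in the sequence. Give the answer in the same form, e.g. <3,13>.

<9,34>

The position changes by <+2,+7> every step.
step 3: <7,27> + <+2,+7> → <9,34>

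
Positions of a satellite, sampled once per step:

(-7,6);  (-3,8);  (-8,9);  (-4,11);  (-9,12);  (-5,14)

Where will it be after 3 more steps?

Step-to-step displacements: (+4,+2), (-5,+1), (+4,+2), (-5,+1), (+4,+2) — a repeating cycle of length 2.
step 6: apply (-5,+1) → (-10,15)
step 7: apply (+4,+2) → (-6,17)
step 8: apply (-5,+1) → (-11,18)

(-11,18)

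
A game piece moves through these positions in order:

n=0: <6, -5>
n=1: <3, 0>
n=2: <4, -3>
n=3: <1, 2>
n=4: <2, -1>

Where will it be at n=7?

The moves between consecutive positions are <-3, +5>, <+1, -3>, <-3, +5>, <+1, -3>; they repeat the 2-cycle [<-3, +5>, <+1, -3>].
step 5: apply <-3, +5> → <-1, 4>
step 6: apply <+1, -3> → <0, 1>
step 7: apply <-3, +5> → <-3, 6>

<-3, 6>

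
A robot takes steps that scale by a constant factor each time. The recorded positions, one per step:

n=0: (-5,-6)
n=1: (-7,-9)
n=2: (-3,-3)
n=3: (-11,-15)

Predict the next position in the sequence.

(5,9)

Step-to-step displacements: (-2,-3), (+4,+6), (-8,-12); each is -2× the previous.
step 4: (-11,-15) + (+16,+24) → (5,9)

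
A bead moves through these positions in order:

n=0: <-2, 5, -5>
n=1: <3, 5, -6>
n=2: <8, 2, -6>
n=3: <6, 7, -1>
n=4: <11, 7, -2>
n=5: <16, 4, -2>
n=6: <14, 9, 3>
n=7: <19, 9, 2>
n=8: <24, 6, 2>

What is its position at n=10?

The moves between consecutive positions are <+5, +0, -1>, <+5, -3, +0>, <-2, +5, +5>, <+5, +0, -1>, <+5, -3, +0>, <-2, +5, +5>, <+5, +0, -1>, <+5, -3, +0>; they repeat the 3-cycle [<+5, +0, -1>, <+5, -3, +0>, <-2, +5, +5>].
step 9: apply <-2, +5, +5> → <22, 11, 7>
step 10: apply <+5, +0, -1> → <27, 11, 6>

<27, 11, 6>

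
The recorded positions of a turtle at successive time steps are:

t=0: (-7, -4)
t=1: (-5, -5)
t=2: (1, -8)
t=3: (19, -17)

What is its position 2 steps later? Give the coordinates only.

Step-to-step displacements: (+2, -1), (+6, -3), (+18, -9); each is 3× the previous.
step 4: (19, -17) + (+54, -27) → (73, -44)
step 5: (73, -44) + (+162, -81) → (235, -125)

(235, -125)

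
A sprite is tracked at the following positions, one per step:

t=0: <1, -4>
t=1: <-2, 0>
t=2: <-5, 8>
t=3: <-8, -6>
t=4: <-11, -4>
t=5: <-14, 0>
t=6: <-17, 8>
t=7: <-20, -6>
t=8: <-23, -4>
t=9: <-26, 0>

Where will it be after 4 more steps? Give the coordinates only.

First: linear, -3 per step → -38 at step 13.
Second: cycles through -4, 0, 8, -6 every 4 steps. Step 13 lands at position 1 of the cycle → 0.

<-38, 0>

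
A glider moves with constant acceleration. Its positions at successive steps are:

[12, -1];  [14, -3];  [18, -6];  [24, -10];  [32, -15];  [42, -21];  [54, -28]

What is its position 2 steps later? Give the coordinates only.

Successive displacements: [+2, -2], [+4, -3], [+6, -4], [+8, -5], [+10, -6], [+12, -7] — each changes by [+2, -1].
step 7: [54, -28] + [+14, -8] → [68, -36]
step 8: [68, -36] + [+16, -9] → [84, -45]

[84, -45]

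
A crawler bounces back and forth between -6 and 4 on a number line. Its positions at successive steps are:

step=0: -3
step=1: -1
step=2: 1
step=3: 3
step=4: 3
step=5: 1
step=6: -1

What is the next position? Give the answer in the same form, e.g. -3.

-3

The value reflects between -6 and 4, moving 2 per step.
  step 7: -1 → -3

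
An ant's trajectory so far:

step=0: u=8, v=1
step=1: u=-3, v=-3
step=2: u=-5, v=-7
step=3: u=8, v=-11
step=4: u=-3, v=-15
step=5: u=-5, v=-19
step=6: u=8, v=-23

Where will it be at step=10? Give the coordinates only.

U: cycles through 8, -3, -5 every 3 steps. Step 10 lands at position 1 of the cycle → -3.
V: linear, -4 per step → -39 at step 10.

u=-3, v=-39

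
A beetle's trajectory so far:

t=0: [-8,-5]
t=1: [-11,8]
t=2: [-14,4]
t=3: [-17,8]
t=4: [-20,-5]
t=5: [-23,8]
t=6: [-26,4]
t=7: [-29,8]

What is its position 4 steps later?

[-41,8]

First: linear, -3 per step → -41 at step 11.
Second: cycles through -5, 8, 4, 8 every 4 steps. Step 11 lands at position 3 of the cycle → 8.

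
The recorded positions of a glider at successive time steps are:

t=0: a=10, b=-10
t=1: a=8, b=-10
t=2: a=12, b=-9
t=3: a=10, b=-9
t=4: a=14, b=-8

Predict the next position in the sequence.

Differencing gives (-2, +0), (+4, +1), (-2, +0), (+4, +1). This is the pattern (-2, +0), (+4, +1) repeated.
step 5: apply (-2, +0) → a=12, b=-8

a=12, b=-8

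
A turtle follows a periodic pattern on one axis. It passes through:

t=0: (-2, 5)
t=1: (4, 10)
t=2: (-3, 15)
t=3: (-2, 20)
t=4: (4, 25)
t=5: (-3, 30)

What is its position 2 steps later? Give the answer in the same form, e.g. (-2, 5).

(4, 40)

The first coordinate repeats the cycle [-2, 4, -3] with period 3; step 7 mod 3 = 1, giving 4.
The second coordinate changes by +5 each step, so at step 7 it is 5 + 7·(5) = 40.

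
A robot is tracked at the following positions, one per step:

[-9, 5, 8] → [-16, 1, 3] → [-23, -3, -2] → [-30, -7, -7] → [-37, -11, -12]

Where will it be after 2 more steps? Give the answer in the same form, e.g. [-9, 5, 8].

Constant displacement of [-7, -4, -5] per step.
step 5: [-37, -11, -12] + [-7, -4, -5] → [-44, -15, -17]
step 6: [-44, -15, -17] + [-7, -4, -5] → [-51, -19, -22]

[-51, -19, -22]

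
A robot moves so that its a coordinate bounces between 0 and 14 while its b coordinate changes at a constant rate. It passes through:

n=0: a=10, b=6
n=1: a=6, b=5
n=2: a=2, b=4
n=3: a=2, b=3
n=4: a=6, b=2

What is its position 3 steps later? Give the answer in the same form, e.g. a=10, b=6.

The a coordinate travels 4 per step and bounces off the walls at 0 and 14.
  step 5: 6 → 10
  step 6: 10 → 14
  step 7: 14 → 10
The b coordinate changes by -1 each step: at step 7 it is -1.

a=10, b=-1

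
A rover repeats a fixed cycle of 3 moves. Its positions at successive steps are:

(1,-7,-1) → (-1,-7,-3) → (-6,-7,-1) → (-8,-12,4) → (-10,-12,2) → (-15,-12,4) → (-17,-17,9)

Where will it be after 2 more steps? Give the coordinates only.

Step-to-step displacements: (-2,+0,-2), (-5,+0,+2), (-2,-5,+5), (-2,+0,-2), (-5,+0,+2), (-2,-5,+5) — a repeating cycle of length 3.
step 7: apply (-2,+0,-2) → (-19,-17,7)
step 8: apply (-5,+0,+2) → (-24,-17,9)

(-24,-17,9)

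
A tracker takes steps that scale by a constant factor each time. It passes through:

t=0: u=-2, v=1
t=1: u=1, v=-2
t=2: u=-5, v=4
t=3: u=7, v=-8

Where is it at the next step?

u=-17, v=16

Step-to-step displacements: (+3,-3), (-6,+6), (+12,-12); each is -2× the previous.
step 4: u=7, v=-8 + (-24,+24) → u=-17, v=16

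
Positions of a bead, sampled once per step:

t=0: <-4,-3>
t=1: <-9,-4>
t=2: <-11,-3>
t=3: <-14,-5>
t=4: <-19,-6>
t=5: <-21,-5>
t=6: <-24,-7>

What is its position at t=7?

<-29,-8>

Differencing gives <-5,-1>, <-2,+1>, <-3,-2>, <-5,-1>, <-2,+1>, <-3,-2>. This is the pattern <-5,-1>, <-2,+1>, <-3,-2> repeated.
step 7: apply <-5,-1> → <-29,-8>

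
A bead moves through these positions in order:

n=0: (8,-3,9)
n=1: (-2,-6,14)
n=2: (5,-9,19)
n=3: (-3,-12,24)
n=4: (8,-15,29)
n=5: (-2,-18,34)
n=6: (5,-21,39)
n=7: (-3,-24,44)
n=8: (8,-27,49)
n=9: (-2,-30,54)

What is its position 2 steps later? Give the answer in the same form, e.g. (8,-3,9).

The first coordinate repeats the cycle [8, -2, 5, -3] with period 4; step 11 mod 4 = 3, giving -3.
The second coordinate changes by -3 each step, so at step 11 it is -3 + 11·(-3) = -36.
The third coordinate changes by +5 each step, so at step 11 it is 9 + 11·(5) = 64.

(-3,-36,64)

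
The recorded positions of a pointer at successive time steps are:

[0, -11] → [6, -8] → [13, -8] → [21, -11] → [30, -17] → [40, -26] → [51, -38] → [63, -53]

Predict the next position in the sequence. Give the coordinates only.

Taking differences between consecutive positions: [+6, +3], [+7, +0], [+8, -3], [+9, -6], [+10, -9], [+11, -12], [+12, -15]. These grow by [+1, -3] each step.
step 8: [63, -53] + [+13, -18] → [76, -71]

[76, -71]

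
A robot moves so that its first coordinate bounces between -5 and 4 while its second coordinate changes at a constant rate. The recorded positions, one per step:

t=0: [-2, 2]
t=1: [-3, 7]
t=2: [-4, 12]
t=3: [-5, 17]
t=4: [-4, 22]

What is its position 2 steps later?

The first coordinate reflects between -5 and 4, moving 1 per step.
  step 5: -4 → -3
  step 6: -3 → -2
The second coordinate changes by +5 each step: at step 6 it is 32.

[-2, 32]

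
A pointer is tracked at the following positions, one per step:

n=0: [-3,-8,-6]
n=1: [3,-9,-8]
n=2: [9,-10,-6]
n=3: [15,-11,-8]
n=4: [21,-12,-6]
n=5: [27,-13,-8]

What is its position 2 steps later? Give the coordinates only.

[39,-15,-8]

The first coordinate changes by +6 each step, so at step 7 it is -3 + 7·(6) = 39.
The second coordinate changes by -1 each step, so at step 7 it is -8 + 7·(-1) = -15.
The third coordinate repeats the cycle [-6, -8] with period 2; step 7 mod 2 = 1, giving -8.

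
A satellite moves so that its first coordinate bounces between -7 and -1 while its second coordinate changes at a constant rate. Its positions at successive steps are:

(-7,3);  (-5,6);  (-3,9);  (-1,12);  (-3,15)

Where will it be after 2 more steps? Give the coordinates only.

The first coordinate travels 2 per step and bounces off the walls at -7 and -1.
  step 5: -3 → -5
  step 6: -5 → -7
The second coordinate changes by +3 each step: at step 6 it is 21.

(-7,21)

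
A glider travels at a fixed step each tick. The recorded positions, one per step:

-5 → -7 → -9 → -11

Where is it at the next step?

The position changes by -2 every step.
step 4: -11 − 2 → -13

-13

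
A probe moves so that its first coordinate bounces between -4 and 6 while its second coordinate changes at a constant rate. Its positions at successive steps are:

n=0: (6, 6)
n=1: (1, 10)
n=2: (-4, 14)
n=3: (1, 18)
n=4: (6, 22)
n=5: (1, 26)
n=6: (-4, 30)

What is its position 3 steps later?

The first coordinate reflects between -4 and 6, moving 5 per step.
  step 7: -4 → 1
  step 8: 1 → 6
  step 9: 6 → 1
The second coordinate changes by +4 each step: at step 9 it is 42.

(1, 42)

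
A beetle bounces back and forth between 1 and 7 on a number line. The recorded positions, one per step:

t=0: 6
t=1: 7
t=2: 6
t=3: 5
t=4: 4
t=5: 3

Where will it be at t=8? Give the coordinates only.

The value travels 1 per step and bounces off the walls at 1 and 7.
  step 6: 3 → 2
  step 7: 2 → 1
  step 8: 1 → 2

2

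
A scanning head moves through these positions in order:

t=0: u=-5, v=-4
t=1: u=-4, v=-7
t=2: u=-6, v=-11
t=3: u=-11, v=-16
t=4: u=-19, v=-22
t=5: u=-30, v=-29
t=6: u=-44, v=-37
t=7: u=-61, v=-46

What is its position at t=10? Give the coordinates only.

u=-130, v=-79

First differences are (+1, -3), (-2, -4), (-5, -5), (-8, -6), (-11, -7), (-14, -8), (-17, -9); their common second difference is (-3, -1) (constant acceleration).
step 8: u=-61, v=-46 + (-20, -10) → u=-81, v=-56
step 9: u=-81, v=-56 + (-23, -11) → u=-104, v=-67
step 10: u=-104, v=-67 + (-26, -12) → u=-130, v=-79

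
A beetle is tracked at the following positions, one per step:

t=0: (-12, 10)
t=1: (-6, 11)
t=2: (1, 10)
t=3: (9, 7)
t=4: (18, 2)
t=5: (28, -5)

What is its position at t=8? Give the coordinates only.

Taking differences between consecutive positions: (+6, +1), (+7, -1), (+8, -3), (+9, -5), (+10, -7). These grow by (+1, -2) each step.
step 6: (28, -5) + (+11, -9) → (39, -14)
step 7: (39, -14) + (+12, -11) → (51, -25)
step 8: (51, -25) + (+13, -13) → (64, -38)

(64, -38)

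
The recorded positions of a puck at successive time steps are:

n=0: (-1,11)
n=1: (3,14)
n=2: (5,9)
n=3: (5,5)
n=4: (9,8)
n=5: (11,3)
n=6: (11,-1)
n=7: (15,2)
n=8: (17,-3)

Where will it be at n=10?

Differencing gives (+4,+3), (+2,-5), (+0,-4), (+4,+3), (+2,-5), (+0,-4), (+4,+3), (+2,-5). This is the pattern (+4,+3), (+2,-5), (+0,-4) repeated.
step 9: apply (+0,-4) → (17,-7)
step 10: apply (+4,+3) → (21,-4)

(21,-4)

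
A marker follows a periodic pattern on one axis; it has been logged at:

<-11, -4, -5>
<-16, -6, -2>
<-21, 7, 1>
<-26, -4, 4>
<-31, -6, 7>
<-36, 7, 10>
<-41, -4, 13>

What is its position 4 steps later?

The first coordinate changes by -5 each step, so at step 10 it is -11 + 10·(-5) = -61.
The second coordinate repeats the cycle [-4, -6, 7] with period 3; step 10 mod 3 = 1, giving -6.
The third coordinate changes by +3 each step, so at step 10 it is -5 + 10·(3) = 25.

<-61, -6, 25>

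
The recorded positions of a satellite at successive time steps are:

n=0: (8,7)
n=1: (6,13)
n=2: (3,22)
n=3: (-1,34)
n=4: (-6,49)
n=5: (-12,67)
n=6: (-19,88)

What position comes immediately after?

(-27,112)

First differences are (-2,+6), (-3,+9), (-4,+12), (-5,+15), (-6,+18), (-7,+21); their common second difference is (-1,+3) (constant acceleration).
step 7: (-19,88) + (-8,+24) → (-27,112)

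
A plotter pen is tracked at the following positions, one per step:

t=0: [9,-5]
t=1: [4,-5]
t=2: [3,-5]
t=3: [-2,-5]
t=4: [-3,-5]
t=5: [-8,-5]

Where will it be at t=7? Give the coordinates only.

[-14,-5]

Step-to-step displacements: [-5,+0], [-1,+0], [-5,+0], [-1,+0], [-5,+0] — a repeating cycle of length 2.
step 6: apply [-1,+0] → [-9,-5]
step 7: apply [-5,+0] → [-14,-5]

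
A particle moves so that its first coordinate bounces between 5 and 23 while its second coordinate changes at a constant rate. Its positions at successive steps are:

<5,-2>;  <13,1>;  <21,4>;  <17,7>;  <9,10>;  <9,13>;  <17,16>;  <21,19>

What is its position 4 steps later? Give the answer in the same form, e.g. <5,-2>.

The first coordinate reflects between 5 and 23, moving 8 per step.
  step 8: 21 → 13
  step 9: 13 → 5
  step 10: 5 → 13
  step 11: 13 → 21
The second coordinate changes by +3 each step: at step 11 it is 31.

<21,31>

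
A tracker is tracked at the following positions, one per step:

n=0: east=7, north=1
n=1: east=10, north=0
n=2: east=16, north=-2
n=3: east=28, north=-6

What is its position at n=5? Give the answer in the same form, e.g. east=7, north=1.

The jumps are (+3, -1), (+6, -2), (+12, -4) — a geometric progression with ratio 2.
step 4: east=28, north=-6 + (+24, -8) → east=52, north=-14
step 5: east=52, north=-14 + (+48, -16) → east=100, north=-30

east=100, north=-30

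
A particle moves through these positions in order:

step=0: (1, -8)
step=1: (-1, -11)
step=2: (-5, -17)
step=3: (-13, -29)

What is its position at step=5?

(-61, -101)

Consecutive displacements (-2, -3), (-4, -6), (-8, -12) scale by a factor of 2 each step.
step 4: (-13, -29) + (-16, -24) → (-29, -53)
step 5: (-29, -53) + (-32, -48) → (-61, -101)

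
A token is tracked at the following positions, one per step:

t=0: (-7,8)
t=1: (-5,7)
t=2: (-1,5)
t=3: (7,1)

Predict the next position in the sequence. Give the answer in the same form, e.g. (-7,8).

Step-to-step displacements: (+2,-1), (+4,-2), (+8,-4); each is 2× the previous.
step 4: (7,1) + (+16,-8) → (23,-7)

(23,-7)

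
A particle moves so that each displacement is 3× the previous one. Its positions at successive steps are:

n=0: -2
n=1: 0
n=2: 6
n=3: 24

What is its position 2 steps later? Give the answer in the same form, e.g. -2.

240

Step-to-step displacements: +2, +6, +18; each is 3× the previous.
step 4: 24 + 54 → 78
step 5: 78 + 162 → 240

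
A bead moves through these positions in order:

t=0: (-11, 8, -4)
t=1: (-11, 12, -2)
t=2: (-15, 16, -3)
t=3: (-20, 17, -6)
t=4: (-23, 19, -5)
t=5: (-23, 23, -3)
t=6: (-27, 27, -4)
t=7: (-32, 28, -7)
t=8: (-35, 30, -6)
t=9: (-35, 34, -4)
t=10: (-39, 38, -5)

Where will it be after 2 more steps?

(-47, 41, -7)

Step-to-step displacements: (+0, +4, +2), (-4, +4, -1), (-5, +1, -3), (-3, +2, +1), (+0, +4, +2), (-4, +4, -1), (-5, +1, -3), (-3, +2, +1), (+0, +4, +2), (-4, +4, -1) — a repeating cycle of length 4.
step 11: apply (-5, +1, -3) → (-44, 39, -8)
step 12: apply (-3, +2, +1) → (-47, 41, -7)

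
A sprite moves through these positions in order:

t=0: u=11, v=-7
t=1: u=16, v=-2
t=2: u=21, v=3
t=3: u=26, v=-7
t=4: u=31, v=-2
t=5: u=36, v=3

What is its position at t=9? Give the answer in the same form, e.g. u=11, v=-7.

u=56, v=-7

U: linear, +5 per step → 56 at step 9.
V: cycles through -7, -2, 3 every 3 steps. Step 9 lands at position 0 of the cycle → -7.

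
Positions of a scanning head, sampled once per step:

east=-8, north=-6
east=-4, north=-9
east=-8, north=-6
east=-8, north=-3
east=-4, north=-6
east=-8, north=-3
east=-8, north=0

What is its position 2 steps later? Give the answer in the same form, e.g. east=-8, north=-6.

Differencing gives (+4, -3), (-4, +3), (+0, +3), (+4, -3), (-4, +3), (+0, +3). This is the pattern (+4, -3), (-4, +3), (+0, +3) repeated.
step 7: apply (+4, -3) → east=-4, north=-3
step 8: apply (-4, +3) → east=-8, north=0

east=-8, north=0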